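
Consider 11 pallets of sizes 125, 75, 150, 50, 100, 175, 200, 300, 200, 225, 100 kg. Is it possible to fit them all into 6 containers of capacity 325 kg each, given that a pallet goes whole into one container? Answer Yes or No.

Yes

A valid assignment using 6 containers:
  container 1: 300 = 300
  container 2: 225 + 100 = 325
  container 3: 200 + 125 = 325
  container 4: 200 + 100 = 300
  container 5: 175 + 150 = 325
  container 6: 75 + 50 = 125
Every load is within 325 kg, so 6 containers suffice.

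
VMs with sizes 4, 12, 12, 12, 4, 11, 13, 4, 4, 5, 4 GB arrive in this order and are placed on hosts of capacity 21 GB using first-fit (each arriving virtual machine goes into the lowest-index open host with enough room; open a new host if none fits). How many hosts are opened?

  4 → host 1 (new)  [load 4/21]
  12 → host 1  [load 16/21]
  12 → host 2 (new)  [load 12/21]
  12 → host 3 (new)  [load 12/21]
  4 → host 1  [load 20/21]
  11 → host 4 (new)  [load 11/21]
  13 → host 5 (new)  [load 13/21]
  4 → host 2  [load 16/21]
  4 → host 2  [load 20/21]
  5 → host 3  [load 17/21]
  4 → host 3  [load 21/21]
5 hosts opened.

5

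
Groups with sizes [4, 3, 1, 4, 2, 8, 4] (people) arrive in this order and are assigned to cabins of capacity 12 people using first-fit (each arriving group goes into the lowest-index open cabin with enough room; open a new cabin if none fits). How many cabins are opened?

3

  4 → cabin 1 (new)  [load 4/12]
  3 → cabin 1  [load 7/12]
  1 → cabin 1  [load 8/12]
  4 → cabin 1  [load 12/12]
  2 → cabin 2 (new)  [load 2/12]
  8 → cabin 2  [load 10/12]
  4 → cabin 3 (new)  [load 4/12]
3 cabins opened.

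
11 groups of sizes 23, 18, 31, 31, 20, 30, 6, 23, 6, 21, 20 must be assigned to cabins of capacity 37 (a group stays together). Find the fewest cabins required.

Total = 31 + 31 + 30 + 23 + 23 + 21 + 20 + 20 + 18 + 6 + 6 = 229.
Lower bound: ⌈229/37⌉ = 7 cabins.
Also, 8 groups each exceed 37/2, and no two of those can share a cabin, so at least 8 cabins are needed.
A packing using 9 cabins:
  cabin 1: 31 + 6 = 37
  cabin 2: 31 + 6 = 37
  cabin 3: 30 = 30
  cabin 4: 23 = 23
  cabin 5: 23 = 23
  cabin 6: 21 = 21
  cabin 7: 20 = 20
  cabin 8: 20 = 20
  cabin 9: 18 = 18
No arrangement into 8 cabins stays within capacity, so 9 is optimal.

9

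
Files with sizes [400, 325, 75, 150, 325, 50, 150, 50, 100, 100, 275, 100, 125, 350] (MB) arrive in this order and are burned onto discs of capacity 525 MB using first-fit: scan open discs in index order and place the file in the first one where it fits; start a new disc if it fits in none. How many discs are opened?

6

  400 → disc 1 (new)  [load 400/525]
  325 → disc 2 (new)  [load 325/525]
  75 → disc 1  [load 475/525]
  150 → disc 2  [load 475/525]
  325 → disc 3 (new)  [load 325/525]
  50 → disc 1  [load 525/525]
  150 → disc 3  [load 475/525]
  50 → disc 2  [load 525/525]
  100 → disc 4 (new)  [load 100/525]
  100 → disc 4  [load 200/525]
  275 → disc 4  [load 475/525]
  100 → disc 5 (new)  [load 100/525]
  125 → disc 5  [load 225/525]
  350 → disc 6 (new)  [load 350/525]
6 discs opened.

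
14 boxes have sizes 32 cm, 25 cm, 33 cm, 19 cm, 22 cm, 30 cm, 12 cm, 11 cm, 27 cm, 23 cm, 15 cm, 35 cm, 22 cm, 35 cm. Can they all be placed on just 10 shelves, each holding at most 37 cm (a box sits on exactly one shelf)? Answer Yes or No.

No

Total = 341 cm; ⌈341/37⌉ = 10.
11 boxes each exceed half the capacity and cannot share a shelf, forcing at least 11 shelves.
At least 11 shelves are required, but only 10 are allowed.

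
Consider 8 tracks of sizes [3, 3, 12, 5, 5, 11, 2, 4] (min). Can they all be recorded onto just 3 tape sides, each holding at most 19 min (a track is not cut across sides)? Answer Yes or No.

Yes

A valid assignment using 3 tape sides:
  side 1: 12 + 5 + 2 = 19
  side 2: 11 + 5 + 3 = 19
  side 3: 4 + 3 = 7
Every load is within 19 min, so 3 tape sides suffice.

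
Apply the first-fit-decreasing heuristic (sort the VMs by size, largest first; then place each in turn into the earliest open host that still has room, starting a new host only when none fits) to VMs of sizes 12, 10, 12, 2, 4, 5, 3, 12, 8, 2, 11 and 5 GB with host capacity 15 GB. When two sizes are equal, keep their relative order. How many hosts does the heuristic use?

Sorted descending: 12, 12, 12, 11, 10, 8, 5, 5, 4, 3, 2, 2.
  12 → host 1 (new)  [load 12/15]
  12 → host 2 (new)  [load 12/15]
  12 → host 3 (new)  [load 12/15]
  11 → host 4 (new)  [load 11/15]
  10 → host 5 (new)  [load 10/15]
  8 → host 6 (new)  [load 8/15]
  5 → host 5  [load 15/15]
  5 → host 6  [load 13/15]
  4 → host 4  [load 15/15]
  3 → host 1  [load 15/15]
  2 → host 2  [load 14/15]
  2 → host 3  [load 14/15]
6 hosts opened.

6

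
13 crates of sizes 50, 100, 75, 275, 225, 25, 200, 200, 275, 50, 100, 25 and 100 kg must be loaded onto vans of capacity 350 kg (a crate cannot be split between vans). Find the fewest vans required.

Total = 275 + 275 + 225 + 200 + 200 + 100 + 100 + 100 + 75 + 50 + 50 + 25 + 25 = 1700 kg.
Lower bound: ⌈1700/350⌉ = 5 vans.
A packing using 5 vans:
  van 1: 275 + 75 = 350
  van 2: 275 + 50 + 25 = 350
  van 3: 225 + 100 + 25 = 350
  van 4: 200 + 100 + 50 = 350
  van 5: 200 + 100 = 300
This matches the lower bound, so 5 is optimal.

5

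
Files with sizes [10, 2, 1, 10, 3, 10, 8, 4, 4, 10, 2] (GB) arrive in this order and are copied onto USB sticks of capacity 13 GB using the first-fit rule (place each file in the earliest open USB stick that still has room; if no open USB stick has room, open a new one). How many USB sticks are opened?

6

  10 → USB stick 1 (new)  [load 10/13]
  2 → USB stick 1  [load 12/13]
  1 → USB stick 1  [load 13/13]
  10 → USB stick 2 (new)  [load 10/13]
  3 → USB stick 2  [load 13/13]
  10 → USB stick 3 (new)  [load 10/13]
  8 → USB stick 4 (new)  [load 8/13]
  4 → USB stick 4  [load 12/13]
  4 → USB stick 5 (new)  [load 4/13]
  10 → USB stick 6 (new)  [load 10/13]
  2 → USB stick 3  [load 12/13]
6 USB sticks opened.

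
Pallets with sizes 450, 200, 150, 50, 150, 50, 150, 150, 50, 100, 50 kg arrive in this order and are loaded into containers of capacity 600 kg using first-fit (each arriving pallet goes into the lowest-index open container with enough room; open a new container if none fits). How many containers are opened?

  450 → container 1 (new)  [load 450/600]
  200 → container 2 (new)  [load 200/600]
  150 → container 1  [load 600/600]
  50 → container 2  [load 250/600]
  150 → container 2  [load 400/600]
  50 → container 2  [load 450/600]
  150 → container 2  [load 600/600]
  150 → container 3 (new)  [load 150/600]
  50 → container 3  [load 200/600]
  100 → container 3  [load 300/600]
  50 → container 3  [load 350/600]
3 containers opened.

3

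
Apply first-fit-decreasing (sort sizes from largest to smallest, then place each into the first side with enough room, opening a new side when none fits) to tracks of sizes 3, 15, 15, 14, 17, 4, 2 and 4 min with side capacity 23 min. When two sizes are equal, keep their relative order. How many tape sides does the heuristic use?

Sorted descending: 17, 15, 15, 14, 4, 4, 3, 2.
  17 → side 1 (new)  [load 17/23]
  15 → side 2 (new)  [load 15/23]
  15 → side 3 (new)  [load 15/23]
  14 → side 4 (new)  [load 14/23]
  4 → side 1  [load 21/23]
  4 → side 2  [load 19/23]
  3 → side 2  [load 22/23]
  2 → side 1  [load 23/23]
4 tape sides opened.

4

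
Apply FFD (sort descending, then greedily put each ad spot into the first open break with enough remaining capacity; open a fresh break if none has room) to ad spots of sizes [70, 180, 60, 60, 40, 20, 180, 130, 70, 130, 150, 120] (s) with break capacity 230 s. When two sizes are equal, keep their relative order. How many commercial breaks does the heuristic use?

Sorted descending: 180, 180, 150, 130, 130, 120, 70, 70, 60, 60, 40, 20.
  180 → break 1 (new)  [load 180/230]
  180 → break 2 (new)  [load 180/230]
  150 → break 3 (new)  [load 150/230]
  130 → break 4 (new)  [load 130/230]
  130 → break 5 (new)  [load 130/230]
  120 → break 6 (new)  [load 120/230]
  70 → break 3  [load 220/230]
  70 → break 4  [load 200/230]
  60 → break 5  [load 190/230]
  60 → break 6  [load 180/230]
  40 → break 1  [load 220/230]
  20 → break 2  [load 200/230]
6 commercial breaks opened.

6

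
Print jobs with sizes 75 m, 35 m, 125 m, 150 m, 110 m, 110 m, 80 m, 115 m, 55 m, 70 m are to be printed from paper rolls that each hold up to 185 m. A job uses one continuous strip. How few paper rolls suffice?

Total = 150 + 125 + 115 + 110 + 110 + 80 + 75 + 70 + 55 + 35 = 925 m.
Lower bound: ⌈925/185⌉ = 5 paper rolls.
A packing using 6 paper rolls:
  roll 1: 150 + 35 = 185
  roll 2: 125 + 55 = 180
  roll 3: 115 + 70 = 185
  roll 4: 110 + 75 = 185
  roll 5: 110 = 110
  roll 6: 80 = 80
No arrangement into 5 paper rolls stays within capacity, so 6 is optimal.

6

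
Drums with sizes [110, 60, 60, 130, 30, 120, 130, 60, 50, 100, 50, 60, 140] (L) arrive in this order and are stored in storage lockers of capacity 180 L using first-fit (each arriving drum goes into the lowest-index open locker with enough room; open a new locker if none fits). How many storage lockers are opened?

7

  110 → locker 1 (new)  [load 110/180]
  60 → locker 1  [load 170/180]
  60 → locker 2 (new)  [load 60/180]
  130 → locker 3 (new)  [load 130/180]
  30 → locker 2  [load 90/180]
  120 → locker 4 (new)  [load 120/180]
  130 → locker 5 (new)  [load 130/180]
  60 → locker 2  [load 150/180]
  50 → locker 3  [load 180/180]
  100 → locker 6 (new)  [load 100/180]
  50 → locker 4  [load 170/180]
  60 → locker 6  [load 160/180]
  140 → locker 7 (new)  [load 140/180]
7 storage lockers opened.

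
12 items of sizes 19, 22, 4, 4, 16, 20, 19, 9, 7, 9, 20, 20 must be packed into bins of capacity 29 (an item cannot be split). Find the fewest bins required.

7

Total = 22 + 20 + 20 + 20 + 19 + 19 + 16 + 9 + 9 + 7 + 4 + 4 = 169.
Lower bound: ⌈169/29⌉ = 6 bins.
Also, 7 items each exceed 29/2, and no two of those can share a bin, so at least 7 bins are needed.
A packing using 7 bins:
  bin 1: 22 + 7 = 29
  bin 2: 20 + 9 = 29
  bin 3: 20 + 9 = 29
  bin 4: 20 + 4 + 4 = 28
  bin 5: 19 = 19
  bin 6: 19 = 19
  bin 7: 16 = 16
This matches the lower bound, so 7 is optimal.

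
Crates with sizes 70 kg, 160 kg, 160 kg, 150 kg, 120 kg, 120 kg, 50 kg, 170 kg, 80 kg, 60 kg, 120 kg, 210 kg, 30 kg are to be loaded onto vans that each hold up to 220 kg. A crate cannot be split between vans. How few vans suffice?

8

Total = 210 + 170 + 160 + 160 + 150 + 120 + 120 + 120 + 80 + 70 + 60 + 50 + 30 = 1500 kg.
Lower bound: ⌈1500/220⌉ = 7 vans.
Also, 8 crates each exceed 110 kg, and no two of those can share a van, so at least 8 vans are needed.
A packing using 8 vans:
  van 1: 210 = 210
  van 2: 170 + 50 = 220
  van 3: 160 + 60 = 220
  van 4: 160 + 30 = 190
  van 5: 150 + 70 = 220
  van 6: 120 + 80 = 200
  van 7: 120 = 120
  van 8: 120 = 120
This matches the lower bound, so 8 is optimal.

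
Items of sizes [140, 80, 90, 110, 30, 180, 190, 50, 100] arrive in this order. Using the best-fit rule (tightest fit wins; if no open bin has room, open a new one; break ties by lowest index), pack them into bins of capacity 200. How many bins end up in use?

  140 → bin 1 (new)  [load 140/200]
  80 → bin 2 (new)  [load 80/200]
  90 → bin 2  [load 170/200]
  110 → bin 3 (new)  [load 110/200]
  30 → bin 2  [load 200/200]
  180 → bin 4 (new)  [load 180/200]
  190 → bin 5 (new)  [load 190/200]
  50 → bin 1  [load 190/200]
  100 → bin 6 (new)  [load 100/200]
6 bins opened.

6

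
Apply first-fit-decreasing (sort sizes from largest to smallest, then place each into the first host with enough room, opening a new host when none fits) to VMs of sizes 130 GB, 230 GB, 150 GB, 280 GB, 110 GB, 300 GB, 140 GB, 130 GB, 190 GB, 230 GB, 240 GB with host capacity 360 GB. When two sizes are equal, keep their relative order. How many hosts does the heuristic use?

Sorted descending: 300, 280, 240, 230, 230, 190, 150, 140, 130, 130, 110.
  300 → host 1 (new)  [load 300/360]
  280 → host 2 (new)  [load 280/360]
  240 → host 3 (new)  [load 240/360]
  230 → host 4 (new)  [load 230/360]
  230 → host 5 (new)  [load 230/360]
  190 → host 6 (new)  [load 190/360]
  150 → host 6  [load 340/360]
  140 → host 7 (new)  [load 140/360]
  130 → host 4  [load 360/360]
  130 → host 5  [load 360/360]
  110 → host 3  [load 350/360]
7 hosts opened.

7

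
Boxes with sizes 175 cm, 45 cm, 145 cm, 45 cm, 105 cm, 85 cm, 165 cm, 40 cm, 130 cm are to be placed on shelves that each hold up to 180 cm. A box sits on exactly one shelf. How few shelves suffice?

6

Total = 175 + 165 + 145 + 130 + 105 + 85 + 45 + 45 + 40 = 935 cm.
Lower bound: ⌈935/180⌉ = 6 shelves.
A packing using 6 shelves:
  shelf 1: 175 = 175
  shelf 2: 165 = 165
  shelf 3: 145 = 145
  shelf 4: 130 + 45 = 175
  shelf 5: 105 + 45 = 150
  shelf 6: 85 + 40 = 125
This matches the lower bound, so 6 is optimal.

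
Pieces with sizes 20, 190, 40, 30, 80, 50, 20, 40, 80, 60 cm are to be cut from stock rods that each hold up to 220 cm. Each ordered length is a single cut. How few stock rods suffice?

3

Total = 190 + 80 + 80 + 60 + 50 + 40 + 40 + 30 + 20 + 20 = 610 cm.
Lower bound: ⌈610/220⌉ = 3 stock rods.
A packing using 3 stock rods:
  stock rod 1: 190 + 30 = 220
  stock rod 2: 80 + 80 + 60 = 220
  stock rod 3: 50 + 40 + 40 + 20 + 20 = 170
This matches the lower bound, so 3 is optimal.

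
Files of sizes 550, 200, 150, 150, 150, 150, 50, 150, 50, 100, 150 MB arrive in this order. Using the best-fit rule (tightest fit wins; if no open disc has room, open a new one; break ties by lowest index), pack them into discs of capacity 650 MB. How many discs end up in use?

3

  550 → disc 1 (new)  [load 550/650]
  200 → disc 2 (new)  [load 200/650]
  150 → disc 2  [load 350/650]
  150 → disc 2  [load 500/650]
  150 → disc 2  [load 650/650]
  150 → disc 3 (new)  [load 150/650]
  50 → disc 1  [load 600/650]
  150 → disc 3  [load 300/650]
  50 → disc 1  [load 650/650]
  100 → disc 3  [load 400/650]
  150 → disc 3  [load 550/650]
3 discs opened.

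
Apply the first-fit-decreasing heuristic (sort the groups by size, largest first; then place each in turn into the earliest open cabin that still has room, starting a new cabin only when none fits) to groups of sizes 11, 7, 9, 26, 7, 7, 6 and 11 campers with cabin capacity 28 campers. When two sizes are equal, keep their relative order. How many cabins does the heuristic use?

4

Sorted descending: 26, 11, 11, 9, 7, 7, 7, 6.
  26 → cabin 1 (new)  [load 26/28]
  11 → cabin 2 (new)  [load 11/28]
  11 → cabin 2  [load 22/28]
  9 → cabin 3 (new)  [load 9/28]
  7 → cabin 3  [load 16/28]
  7 → cabin 3  [load 23/28]
  7 → cabin 4 (new)  [load 7/28]
  6 → cabin 2  [load 28/28]
4 cabins opened.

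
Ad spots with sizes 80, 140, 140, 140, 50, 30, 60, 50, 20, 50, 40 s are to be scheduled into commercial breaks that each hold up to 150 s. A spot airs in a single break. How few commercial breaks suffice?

Total = 140 + 140 + 140 + 80 + 60 + 50 + 50 + 50 + 40 + 30 + 20 = 800 s.
Lower bound: ⌈800/150⌉ = 6 commercial breaks.
A packing using 6 commercial breaks:
  break 1: 140 = 140
  break 2: 140 = 140
  break 3: 140 = 140
  break 4: 80 + 60 = 140
  break 5: 50 + 50 + 50 = 150
  break 6: 40 + 30 + 20 = 90
This matches the lower bound, so 6 is optimal.

6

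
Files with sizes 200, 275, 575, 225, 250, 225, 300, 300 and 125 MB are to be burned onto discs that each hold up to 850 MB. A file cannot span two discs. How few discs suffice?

3

Total = 575 + 300 + 300 + 275 + 250 + 225 + 225 + 200 + 125 = 2475 MB.
Lower bound: ⌈2475/850⌉ = 3 discs.
A packing using 3 discs:
  disc 1: 575 + 275 = 850
  disc 2: 300 + 300 + 250 = 850
  disc 3: 225 + 225 + 200 + 125 = 775
This matches the lower bound, so 3 is optimal.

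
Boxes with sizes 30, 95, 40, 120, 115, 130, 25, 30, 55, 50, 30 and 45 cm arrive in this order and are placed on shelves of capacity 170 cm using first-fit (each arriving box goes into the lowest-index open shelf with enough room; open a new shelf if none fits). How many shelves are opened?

5

  30 → shelf 1 (new)  [load 30/170]
  95 → shelf 1  [load 125/170]
  40 → shelf 1  [load 165/170]
  120 → shelf 2 (new)  [load 120/170]
  115 → shelf 3 (new)  [load 115/170]
  130 → shelf 4 (new)  [load 130/170]
  25 → shelf 2  [load 145/170]
  30 → shelf 3  [load 145/170]
  55 → shelf 5 (new)  [load 55/170]
  50 → shelf 5  [load 105/170]
  30 → shelf 4  [load 160/170]
  45 → shelf 5  [load 150/170]
5 shelves opened.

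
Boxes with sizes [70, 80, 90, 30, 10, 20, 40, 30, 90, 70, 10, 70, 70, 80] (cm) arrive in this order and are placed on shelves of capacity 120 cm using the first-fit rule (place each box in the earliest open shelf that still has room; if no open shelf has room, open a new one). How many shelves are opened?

  70 → shelf 1 (new)  [load 70/120]
  80 → shelf 2 (new)  [load 80/120]
  90 → shelf 3 (new)  [load 90/120]
  30 → shelf 1  [load 100/120]
  10 → shelf 1  [load 110/120]
  20 → shelf 2  [load 100/120]
  40 → shelf 4 (new)  [load 40/120]
  30 → shelf 3  [load 120/120]
  90 → shelf 5 (new)  [load 90/120]
  70 → shelf 4  [load 110/120]
  10 → shelf 1  [load 120/120]
  70 → shelf 6 (new)  [load 70/120]
  70 → shelf 7 (new)  [load 70/120]
  80 → shelf 8 (new)  [load 80/120]
8 shelves opened.

8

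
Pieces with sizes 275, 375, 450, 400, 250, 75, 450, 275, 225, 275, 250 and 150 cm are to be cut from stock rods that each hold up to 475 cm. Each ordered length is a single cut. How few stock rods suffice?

9

Total = 450 + 450 + 400 + 375 + 275 + 275 + 275 + 250 + 250 + 225 + 150 + 75 = 3450 cm.
Lower bound: ⌈3450/475⌉ = 8 stock rods.
Also, 9 pieces each exceed 475/2 cm, and no two of those can share a stock rod, so at least 9 stock rods are needed.
A packing using 9 stock rods:
  stock rod 1: 450 = 450
  stock rod 2: 450 = 450
  stock rod 3: 400 + 75 = 475
  stock rod 4: 375 = 375
  stock rod 5: 275 + 150 = 425
  stock rod 6: 275 = 275
  stock rod 7: 275 = 275
  stock rod 8: 250 + 225 = 475
  stock rod 9: 250 = 250
This matches the lower bound, so 9 is optimal.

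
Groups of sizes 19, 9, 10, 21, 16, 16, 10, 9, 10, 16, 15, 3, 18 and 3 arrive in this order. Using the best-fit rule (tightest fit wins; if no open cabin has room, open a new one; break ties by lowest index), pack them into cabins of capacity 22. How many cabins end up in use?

10

  19 → cabin 1 (new)  [load 19/22]
  9 → cabin 2 (new)  [load 9/22]
  10 → cabin 2  [load 19/22]
  21 → cabin 3 (new)  [load 21/22]
  16 → cabin 4 (new)  [load 16/22]
  16 → cabin 5 (new)  [load 16/22]
  10 → cabin 6 (new)  [load 10/22]
  9 → cabin 6  [load 19/22]
  10 → cabin 7 (new)  [load 10/22]
  16 → cabin 8 (new)  [load 16/22]
  15 → cabin 9 (new)  [load 15/22]
  3 → cabin 1  [load 22/22]
  18 → cabin 10 (new)  [load 18/22]
  3 → cabin 2  [load 22/22]
10 cabins opened.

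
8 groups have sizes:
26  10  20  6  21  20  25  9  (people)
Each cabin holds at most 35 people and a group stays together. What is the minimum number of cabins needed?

Total = 26 + 25 + 21 + 20 + 20 + 10 + 9 + 6 = 137 people.
Lower bound: ⌈137/35⌉ = 4 cabins.
Also, 5 groups each exceed 35/2 people, and no two of those can share a cabin, so at least 5 cabins are needed.
A packing using 5 cabins:
  cabin 1: 26 + 9 = 35
  cabin 2: 25 + 10 = 35
  cabin 3: 21 + 6 = 27
  cabin 4: 20 = 20
  cabin 5: 20 = 20
This matches the lower bound, so 5 is optimal.

5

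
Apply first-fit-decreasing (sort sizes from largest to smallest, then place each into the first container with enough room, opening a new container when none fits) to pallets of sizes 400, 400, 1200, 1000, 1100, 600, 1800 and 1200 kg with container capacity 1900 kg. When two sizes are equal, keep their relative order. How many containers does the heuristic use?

5

Sorted descending: 1800, 1200, 1200, 1100, 1000, 600, 400, 400.
  1800 → container 1 (new)  [load 1800/1900]
  1200 → container 2 (new)  [load 1200/1900]
  1200 → container 3 (new)  [load 1200/1900]
  1100 → container 4 (new)  [load 1100/1900]
  1000 → container 5 (new)  [load 1000/1900]
  600 → container 2  [load 1800/1900]
  400 → container 3  [load 1600/1900]
  400 → container 4  [load 1500/1900]
5 containers opened.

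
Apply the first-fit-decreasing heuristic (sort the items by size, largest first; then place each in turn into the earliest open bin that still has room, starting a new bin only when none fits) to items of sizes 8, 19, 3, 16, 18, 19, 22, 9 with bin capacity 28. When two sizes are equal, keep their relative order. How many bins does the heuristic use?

5

Sorted descending: 22, 19, 19, 18, 16, 9, 8, 3.
  22 → bin 1 (new)  [load 22/28]
  19 → bin 2 (new)  [load 19/28]
  19 → bin 3 (new)  [load 19/28]
  18 → bin 4 (new)  [load 18/28]
  16 → bin 5 (new)  [load 16/28]
  9 → bin 2  [load 28/28]
  8 → bin 3  [load 27/28]
  3 → bin 1  [load 25/28]
5 bins opened.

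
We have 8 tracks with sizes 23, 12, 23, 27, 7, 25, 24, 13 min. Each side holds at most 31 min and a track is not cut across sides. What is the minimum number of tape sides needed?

6

Total = 27 + 25 + 24 + 23 + 23 + 13 + 12 + 7 = 154 min.
Lower bound: ⌈154/31⌉ = 5 tape sides.
A packing using 6 tape sides:
  side 1: 27 = 27
  side 2: 25 = 25
  side 3: 24 + 7 = 31
  side 4: 23 = 23
  side 5: 23 = 23
  side 6: 13 + 12 = 25
No arrangement into 5 tape sides stays within capacity, so 6 is optimal.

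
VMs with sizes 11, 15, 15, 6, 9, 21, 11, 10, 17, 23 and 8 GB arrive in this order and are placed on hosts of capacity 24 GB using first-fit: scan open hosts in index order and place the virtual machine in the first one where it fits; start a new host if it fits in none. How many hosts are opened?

  11 → host 1 (new)  [load 11/24]
  15 → host 2 (new)  [load 15/24]
  15 → host 3 (new)  [load 15/24]
  6 → host 1  [load 17/24]
  9 → host 2  [load 24/24]
  21 → host 4 (new)  [load 21/24]
  11 → host 5 (new)  [load 11/24]
  10 → host 5  [load 21/24]
  17 → host 6 (new)  [load 17/24]
  23 → host 7 (new)  [load 23/24]
  8 → host 3  [load 23/24]
7 hosts opened.

7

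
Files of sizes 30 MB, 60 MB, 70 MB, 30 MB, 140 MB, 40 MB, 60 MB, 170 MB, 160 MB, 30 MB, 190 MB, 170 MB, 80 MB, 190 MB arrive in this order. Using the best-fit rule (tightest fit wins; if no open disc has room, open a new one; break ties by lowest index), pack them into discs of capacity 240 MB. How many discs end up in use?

7

  30 → disc 1 (new)  [load 30/240]
  60 → disc 1  [load 90/240]
  70 → disc 1  [load 160/240]
  30 → disc 1  [load 190/240]
  140 → disc 2 (new)  [load 140/240]
  40 → disc 1  [load 230/240]
  60 → disc 2  [load 200/240]
  170 → disc 3 (new)  [load 170/240]
  160 → disc 4 (new)  [load 160/240]
  30 → disc 2  [load 230/240]
  190 → disc 5 (new)  [load 190/240]
  170 → disc 6 (new)  [load 170/240]
  80 → disc 4  [load 240/240]
  190 → disc 7 (new)  [load 190/240]
7 discs opened.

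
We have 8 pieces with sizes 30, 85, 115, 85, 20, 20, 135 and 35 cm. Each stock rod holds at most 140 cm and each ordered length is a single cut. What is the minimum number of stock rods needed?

4

Total = 135 + 115 + 85 + 85 + 35 + 30 + 20 + 20 = 525 cm.
Lower bound: ⌈525/140⌉ = 4 stock rods.
A packing using 4 stock rods:
  stock rod 1: 135 = 135
  stock rod 2: 115 + 20 = 135
  stock rod 3: 85 + 35 + 20 = 140
  stock rod 4: 85 + 30 = 115
This matches the lower bound, so 4 is optimal.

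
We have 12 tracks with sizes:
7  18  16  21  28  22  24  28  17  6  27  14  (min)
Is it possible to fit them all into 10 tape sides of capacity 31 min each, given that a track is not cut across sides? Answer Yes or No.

A valid assignment using 9 tape sides:
  side 1: 28 = 28
  side 2: 28 = 28
  side 3: 27 = 27
  side 4: 24 + 7 = 31
  side 5: 22 + 6 = 28
  side 6: 21 = 21
  side 7: 18 = 18
  side 8: 17 + 14 = 31
  side 9: 16 = 16
That uses only 9 ≤ 10, so 10 tape sides are enough.

Yes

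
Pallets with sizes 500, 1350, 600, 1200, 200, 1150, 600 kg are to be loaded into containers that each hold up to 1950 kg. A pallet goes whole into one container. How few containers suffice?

Total = 1350 + 1200 + 1150 + 600 + 600 + 500 + 200 = 5600 kg.
Lower bound: ⌈5600/1950⌉ = 3 containers.
A packing using 3 containers:
  container 1: 1350 + 600 = 1950
  container 2: 1200 + 600 = 1800
  container 3: 1150 + 500 + 200 = 1850
This matches the lower bound, so 3 is optimal.

3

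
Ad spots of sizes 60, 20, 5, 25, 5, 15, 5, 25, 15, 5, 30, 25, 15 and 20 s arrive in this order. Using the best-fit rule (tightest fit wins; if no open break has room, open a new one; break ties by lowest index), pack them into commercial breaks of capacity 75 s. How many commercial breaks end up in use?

4

  60 → break 1 (new)  [load 60/75]
  20 → break 2 (new)  [load 20/75]
  5 → break 1  [load 65/75]
  25 → break 2  [load 45/75]
  5 → break 1  [load 70/75]
  15 → break 2  [load 60/75]
  5 → break 1  [load 75/75]
  25 → break 3 (new)  [load 25/75]
  15 → break 2  [load 75/75]
  5 → break 3  [load 30/75]
  30 → break 3  [load 60/75]
  25 → break 4 (new)  [load 25/75]
  15 → break 3  [load 75/75]
  20 → break 4  [load 45/75]
4 commercial breaks opened.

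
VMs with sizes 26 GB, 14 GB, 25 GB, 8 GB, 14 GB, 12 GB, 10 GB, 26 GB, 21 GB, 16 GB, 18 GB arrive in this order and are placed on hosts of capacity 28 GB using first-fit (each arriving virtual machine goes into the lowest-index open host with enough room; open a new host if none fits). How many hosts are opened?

8

  26 → host 1 (new)  [load 26/28]
  14 → host 2 (new)  [load 14/28]
  25 → host 3 (new)  [load 25/28]
  8 → host 2  [load 22/28]
  14 → host 4 (new)  [load 14/28]
  12 → host 4  [load 26/28]
  10 → host 5 (new)  [load 10/28]
  26 → host 6 (new)  [load 26/28]
  21 → host 7 (new)  [load 21/28]
  16 → host 5  [load 26/28]
  18 → host 8 (new)  [load 18/28]
8 hosts opened.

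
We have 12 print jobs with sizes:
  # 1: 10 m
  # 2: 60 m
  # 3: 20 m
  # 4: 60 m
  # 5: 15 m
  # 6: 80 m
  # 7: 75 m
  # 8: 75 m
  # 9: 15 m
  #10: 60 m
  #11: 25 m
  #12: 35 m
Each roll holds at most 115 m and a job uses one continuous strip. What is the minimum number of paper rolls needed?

Total = 80 + 75 + 75 + 60 + 60 + 60 + 35 + 25 + 20 + 15 + 15 + 10 = 530 m.
Lower bound: ⌈530/115⌉ = 5 paper rolls.
Also, 6 print jobs each exceed 115/2 m, and no two of those can share a roll, so at least 6 paper rolls are needed.
A packing using 6 paper rolls:
  roll 1: 80 + 35 = 115
  roll 2: 75 + 25 + 15 = 115
  roll 3: 75 + 20 + 15 = 110
  roll 4: 60 + 10 = 70
  roll 5: 60 = 60
  roll 6: 60 = 60
This matches the lower bound, so 6 is optimal.

6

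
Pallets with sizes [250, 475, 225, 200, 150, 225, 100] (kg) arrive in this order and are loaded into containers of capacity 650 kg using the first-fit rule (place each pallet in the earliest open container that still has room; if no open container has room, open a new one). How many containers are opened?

3

  250 → container 1 (new)  [load 250/650]
  475 → container 2 (new)  [load 475/650]
  225 → container 1  [load 475/650]
  200 → container 3 (new)  [load 200/650]
  150 → container 1  [load 625/650]
  225 → container 3  [load 425/650]
  100 → container 2  [load 575/650]
3 containers opened.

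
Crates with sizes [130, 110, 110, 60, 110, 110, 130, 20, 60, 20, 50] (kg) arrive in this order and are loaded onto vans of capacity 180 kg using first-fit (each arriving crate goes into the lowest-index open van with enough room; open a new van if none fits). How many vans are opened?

6

  130 → van 1 (new)  [load 130/180]
  110 → van 2 (new)  [load 110/180]
  110 → van 3 (new)  [load 110/180]
  60 → van 2  [load 170/180]
  110 → van 4 (new)  [load 110/180]
  110 → van 5 (new)  [load 110/180]
  130 → van 6 (new)  [load 130/180]
  20 → van 1  [load 150/180]
  60 → van 3  [load 170/180]
  20 → van 1  [load 170/180]
  50 → van 4  [load 160/180]
6 vans opened.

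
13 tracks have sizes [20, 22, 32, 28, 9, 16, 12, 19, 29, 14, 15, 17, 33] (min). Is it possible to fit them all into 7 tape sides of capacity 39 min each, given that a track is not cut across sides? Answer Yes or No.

Total = 266 min; ⌈266/39⌉ = 7.
The bound of 7 does not rule out 7, but exhaustive search shows no assignment into 7 tape sides of capacity 39 min exists — the minimum is 8.

No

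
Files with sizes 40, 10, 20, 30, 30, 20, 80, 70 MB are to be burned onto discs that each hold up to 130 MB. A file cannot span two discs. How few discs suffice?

3

Total = 80 + 70 + 40 + 30 + 30 + 20 + 20 + 10 = 300 MB.
Lower bound: ⌈300/130⌉ = 3 discs.
A packing using 3 discs:
  disc 1: 80 + 40 + 10 = 130
  disc 2: 70 + 30 + 30 = 130
  disc 3: 20 + 20 = 40
This matches the lower bound, so 3 is optimal.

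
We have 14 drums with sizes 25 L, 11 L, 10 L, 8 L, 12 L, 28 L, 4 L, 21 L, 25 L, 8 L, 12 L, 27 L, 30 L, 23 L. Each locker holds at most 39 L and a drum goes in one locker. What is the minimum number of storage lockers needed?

7

Total = 30 + 28 + 27 + 25 + 25 + 23 + 21 + 12 + 12 + 11 + 10 + 8 + 8 + 4 = 244 L.
Lower bound: ⌈244/39⌉ = 7 storage lockers.
A packing using 7 storage lockers:
  locker 1: 30 + 8 = 38
  locker 2: 28 + 11 = 39
  locker 3: 27 + 12 = 39
  locker 4: 25 + 12 = 37
  locker 5: 25 + 10 + 4 = 39
  locker 6: 23 + 8 = 31
  locker 7: 21 = 21
This matches the lower bound, so 7 is optimal.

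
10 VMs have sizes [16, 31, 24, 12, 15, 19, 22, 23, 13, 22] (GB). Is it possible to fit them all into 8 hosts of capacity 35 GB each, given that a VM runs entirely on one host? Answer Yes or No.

A valid assignment using 7 hosts:
  host 1: 31 = 31
  host 2: 24 = 24
  host 3: 23 + 12 = 35
  host 4: 22 + 13 = 35
  host 5: 22 = 22
  host 6: 19 + 16 = 35
  host 7: 15 = 15
That uses only 7 ≤ 8, so 8 hosts are enough.

Yes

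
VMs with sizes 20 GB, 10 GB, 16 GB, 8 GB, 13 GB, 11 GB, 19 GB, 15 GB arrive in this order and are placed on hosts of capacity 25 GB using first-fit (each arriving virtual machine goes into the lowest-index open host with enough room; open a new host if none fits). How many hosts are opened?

  20 → host 1 (new)  [load 20/25]
  10 → host 2 (new)  [load 10/25]
  16 → host 3 (new)  [load 16/25]
  8 → host 2  [load 18/25]
  13 → host 4 (new)  [load 13/25]
  11 → host 4  [load 24/25]
  19 → host 5 (new)  [load 19/25]
  15 → host 6 (new)  [load 15/25]
6 hosts opened.

6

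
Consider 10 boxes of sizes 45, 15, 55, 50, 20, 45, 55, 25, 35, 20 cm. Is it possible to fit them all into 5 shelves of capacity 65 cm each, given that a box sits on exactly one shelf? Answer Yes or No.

Total = 365 cm; ⌈365/65⌉ = 6.
At least 6 shelves are required, but only 5 are allowed.

No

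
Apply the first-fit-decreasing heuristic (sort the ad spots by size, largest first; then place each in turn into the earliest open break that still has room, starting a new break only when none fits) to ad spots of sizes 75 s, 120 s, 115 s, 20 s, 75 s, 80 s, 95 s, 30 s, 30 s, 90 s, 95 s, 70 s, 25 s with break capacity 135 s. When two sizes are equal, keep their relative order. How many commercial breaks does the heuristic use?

9

Sorted descending: 120, 115, 95, 95, 90, 80, 75, 75, 70, 30, 30, 25, 20.
  120 → break 1 (new)  [load 120/135]
  115 → break 2 (new)  [load 115/135]
  95 → break 3 (new)  [load 95/135]
  95 → break 4 (new)  [load 95/135]
  90 → break 5 (new)  [load 90/135]
  80 → break 6 (new)  [load 80/135]
  75 → break 7 (new)  [load 75/135]
  75 → break 8 (new)  [load 75/135]
  70 → break 9 (new)  [load 70/135]
  30 → break 3  [load 125/135]
  30 → break 4  [load 125/135]
  25 → break 5  [load 115/135]
  20 → break 2  [load 135/135]
9 commercial breaks opened.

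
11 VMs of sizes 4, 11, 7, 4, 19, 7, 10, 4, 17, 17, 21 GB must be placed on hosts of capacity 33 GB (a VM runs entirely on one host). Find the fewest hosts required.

4

Total = 21 + 19 + 17 + 17 + 11 + 10 + 7 + 7 + 4 + 4 + 4 = 121 GB.
Lower bound: ⌈121/33⌉ = 4 hosts.
A packing using 4 hosts:
  host 1: 21 + 11 = 32
  host 2: 19 + 10 + 4 = 33
  host 3: 17 + 7 + 7 = 31
  host 4: 17 + 4 + 4 = 25
This matches the lower bound, so 4 is optimal.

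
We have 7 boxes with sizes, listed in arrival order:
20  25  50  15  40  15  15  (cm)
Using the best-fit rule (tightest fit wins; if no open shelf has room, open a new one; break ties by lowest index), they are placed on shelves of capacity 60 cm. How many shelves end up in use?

  20 → shelf 1 (new)  [load 20/60]
  25 → shelf 1  [load 45/60]
  50 → shelf 2 (new)  [load 50/60]
  15 → shelf 1  [load 60/60]
  40 → shelf 3 (new)  [load 40/60]
  15 → shelf 3  [load 55/60]
  15 → shelf 4 (new)  [load 15/60]
4 shelves opened.

4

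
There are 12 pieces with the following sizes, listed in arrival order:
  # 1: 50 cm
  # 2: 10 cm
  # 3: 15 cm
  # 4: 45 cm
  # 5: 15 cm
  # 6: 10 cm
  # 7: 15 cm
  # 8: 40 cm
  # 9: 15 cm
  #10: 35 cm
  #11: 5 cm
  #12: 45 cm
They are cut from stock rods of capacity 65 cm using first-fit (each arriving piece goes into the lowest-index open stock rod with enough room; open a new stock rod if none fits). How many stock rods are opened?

  50 → stock rod 1 (new)  [load 50/65]
  10 → stock rod 1  [load 60/65]
  15 → stock rod 2 (new)  [load 15/65]
  45 → stock rod 2  [load 60/65]
  15 → stock rod 3 (new)  [load 15/65]
  10 → stock rod 3  [load 25/65]
  15 → stock rod 3  [load 40/65]
  40 → stock rod 4 (new)  [load 40/65]
  15 → stock rod 3  [load 55/65]
  35 → stock rod 5 (new)  [load 35/65]
  5 → stock rod 1  [load 65/65]
  45 → stock rod 6 (new)  [load 45/65]
6 stock rods opened.

6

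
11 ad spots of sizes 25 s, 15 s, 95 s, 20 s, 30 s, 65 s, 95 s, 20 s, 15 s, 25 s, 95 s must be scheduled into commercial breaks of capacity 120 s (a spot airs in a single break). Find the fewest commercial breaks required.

Total = 95 + 95 + 95 + 65 + 30 + 25 + 25 + 20 + 20 + 15 + 15 = 500 s.
Lower bound: ⌈500/120⌉ = 5 commercial breaks.
A packing using 5 commercial breaks:
  break 1: 95 + 25 = 120
  break 2: 95 + 25 = 120
  break 3: 95 + 20 = 115
  break 4: 65 + 30 + 20 = 115
  break 5: 15 + 15 = 30
This matches the lower bound, so 5 is optimal.

5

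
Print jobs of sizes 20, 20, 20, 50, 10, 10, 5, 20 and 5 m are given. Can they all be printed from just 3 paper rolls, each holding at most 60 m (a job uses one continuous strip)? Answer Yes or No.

Yes

A valid assignment using 3 paper rolls:
  roll 1: 50 + 10 = 60
  roll 2: 20 + 20 + 20 = 60
  roll 3: 20 + 10 + 5 + 5 = 40
Every load is within 60 m, so 3 paper rolls suffice.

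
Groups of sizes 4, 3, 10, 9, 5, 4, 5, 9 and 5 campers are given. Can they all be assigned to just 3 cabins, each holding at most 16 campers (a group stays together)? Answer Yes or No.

No

Total = 54 campers; ⌈54/16⌉ = 4.
At least 4 cabins are required, but only 3 are allowed.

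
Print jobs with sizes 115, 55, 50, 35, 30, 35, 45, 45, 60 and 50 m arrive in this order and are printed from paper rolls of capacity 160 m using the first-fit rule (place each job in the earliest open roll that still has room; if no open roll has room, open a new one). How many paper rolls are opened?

  115 → roll 1 (new)  [load 115/160]
  55 → roll 2 (new)  [load 55/160]
  50 → roll 2  [load 105/160]
  35 → roll 1  [load 150/160]
  30 → roll 2  [load 135/160]
  35 → roll 3 (new)  [load 35/160]
  45 → roll 3  [load 80/160]
  45 → roll 3  [load 125/160]
  60 → roll 4 (new)  [load 60/160]
  50 → roll 4  [load 110/160]
4 paper rolls opened.

4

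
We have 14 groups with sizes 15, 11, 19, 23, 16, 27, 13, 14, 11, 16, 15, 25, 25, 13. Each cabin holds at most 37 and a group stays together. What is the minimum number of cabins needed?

Total = 27 + 25 + 25 + 23 + 19 + 16 + 16 + 15 + 15 + 14 + 13 + 13 + 11 + 11 = 243.
Lower bound: ⌈243/37⌉ = 7 cabins.
A packing using 8 cabins:
  cabin 1: 27 = 27
  cabin 2: 25 + 11 = 36
  cabin 3: 25 + 11 = 36
  cabin 4: 23 + 14 = 37
  cabin 5: 19 + 16 = 35
  cabin 6: 16 + 15 = 31
  cabin 7: 15 + 13 = 28
  cabin 8: 13 = 13
No arrangement into 7 cabins stays within capacity, so 8 is optimal.

8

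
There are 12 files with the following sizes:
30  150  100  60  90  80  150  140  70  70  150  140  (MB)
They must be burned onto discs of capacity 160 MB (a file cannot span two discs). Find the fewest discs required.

Total = 150 + 150 + 150 + 140 + 140 + 100 + 90 + 80 + 70 + 70 + 60 + 30 = 1230 MB.
Lower bound: ⌈1230/160⌉ = 8 discs.
A packing using 9 discs:
  disc 1: 150 = 150
  disc 2: 150 = 150
  disc 3: 150 = 150
  disc 4: 140 = 140
  disc 5: 140 = 140
  disc 6: 100 + 60 = 160
  disc 7: 90 + 70 = 160
  disc 8: 80 + 70 = 150
  disc 9: 30 = 30
No arrangement into 8 discs stays within capacity, so 9 is optimal.

9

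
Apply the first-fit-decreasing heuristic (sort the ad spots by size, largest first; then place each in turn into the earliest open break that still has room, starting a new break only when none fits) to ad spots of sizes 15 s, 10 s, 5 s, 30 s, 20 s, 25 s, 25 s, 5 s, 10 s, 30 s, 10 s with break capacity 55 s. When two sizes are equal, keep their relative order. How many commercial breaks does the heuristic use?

Sorted descending: 30, 30, 25, 25, 20, 15, 10, 10, 10, 5, 5.
  30 → break 1 (new)  [load 30/55]
  30 → break 2 (new)  [load 30/55]
  25 → break 1  [load 55/55]
  25 → break 2  [load 55/55]
  20 → break 3 (new)  [load 20/55]
  15 → break 3  [load 35/55]
  10 → break 3  [load 45/55]
  10 → break 3  [load 55/55]
  10 → break 4 (new)  [load 10/55]
  5 → break 4  [load 15/55]
  5 → break 4  [load 20/55]
4 commercial breaks opened.

4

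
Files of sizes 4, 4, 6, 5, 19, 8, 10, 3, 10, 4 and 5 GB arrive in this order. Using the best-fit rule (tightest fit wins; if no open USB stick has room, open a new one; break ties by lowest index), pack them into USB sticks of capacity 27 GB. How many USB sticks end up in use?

3

  4 → USB stick 1 (new)  [load 4/27]
  4 → USB stick 1  [load 8/27]
  6 → USB stick 1  [load 14/27]
  5 → USB stick 1  [load 19/27]
  19 → USB stick 2 (new)  [load 19/27]
  8 → USB stick 1  [load 27/27]
  10 → USB stick 3 (new)  [load 10/27]
  3 → USB stick 2  [load 22/27]
  10 → USB stick 3  [load 20/27]
  4 → USB stick 2  [load 26/27]
  5 → USB stick 3  [load 25/27]
3 USB sticks opened.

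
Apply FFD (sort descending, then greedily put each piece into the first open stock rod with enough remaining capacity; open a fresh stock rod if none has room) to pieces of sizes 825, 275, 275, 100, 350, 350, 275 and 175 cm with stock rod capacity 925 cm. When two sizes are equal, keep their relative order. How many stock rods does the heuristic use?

3

Sorted descending: 825, 350, 350, 275, 275, 275, 175, 100.
  825 → stock rod 1 (new)  [load 825/925]
  350 → stock rod 2 (new)  [load 350/925]
  350 → stock rod 2  [load 700/925]
  275 → stock rod 3 (new)  [load 275/925]
  275 → stock rod 3  [load 550/925]
  275 → stock rod 3  [load 825/925]
  175 → stock rod 2  [load 875/925]
  100 → stock rod 1  [load 925/925]
3 stock rods opened.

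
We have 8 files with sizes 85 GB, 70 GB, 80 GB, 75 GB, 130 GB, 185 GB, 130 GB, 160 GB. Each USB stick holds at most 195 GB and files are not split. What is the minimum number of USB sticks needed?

6

Total = 185 + 160 + 130 + 130 + 85 + 80 + 75 + 70 = 915 GB.
Lower bound: ⌈915/195⌉ = 5 USB sticks.
A packing using 6 USB sticks:
  USB stick 1: 185 = 185
  USB stick 2: 160 = 160
  USB stick 3: 130 = 130
  USB stick 4: 130 = 130
  USB stick 5: 85 + 80 = 165
  USB stick 6: 75 + 70 = 145
No arrangement into 5 USB sticks stays within capacity, so 6 is optimal.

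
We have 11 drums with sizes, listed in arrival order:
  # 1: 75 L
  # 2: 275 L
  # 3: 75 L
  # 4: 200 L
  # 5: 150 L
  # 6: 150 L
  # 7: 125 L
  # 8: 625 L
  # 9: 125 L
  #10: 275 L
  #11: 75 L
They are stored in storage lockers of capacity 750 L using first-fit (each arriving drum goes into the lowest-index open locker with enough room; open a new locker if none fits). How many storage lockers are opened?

  75 → locker 1 (new)  [load 75/750]
  275 → locker 1  [load 350/750]
  75 → locker 1  [load 425/750]
  200 → locker 1  [load 625/750]
  150 → locker 2 (new)  [load 150/750]
  150 → locker 2  [load 300/750]
  125 → locker 1  [load 750/750]
  625 → locker 3 (new)  [load 625/750]
  125 → locker 2  [load 425/750]
  275 → locker 2  [load 700/750]
  75 → locker 3  [load 700/750]
3 storage lockers opened.

3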